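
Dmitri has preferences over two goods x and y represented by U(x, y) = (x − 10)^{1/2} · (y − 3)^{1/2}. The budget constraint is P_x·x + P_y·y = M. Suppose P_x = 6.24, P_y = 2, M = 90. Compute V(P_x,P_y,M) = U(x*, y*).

V = 3.0571

After buying the subsistence bundle (10, 3), a share 0.5 of the remaining income goes to x: x* = 10 + 0.5·(M − 10P_x − 3P_y)/P_x.
Discretionary income = 90 − 10·6.24 − 3·2 = 21.6; x* = 10 + 0.5·21.6/6.24 = 11.7308; y* = 3 + 0.5·21.6/2 = 8.4.
Utility at the optimum: U(11.7308, 8.4) = 3.0571.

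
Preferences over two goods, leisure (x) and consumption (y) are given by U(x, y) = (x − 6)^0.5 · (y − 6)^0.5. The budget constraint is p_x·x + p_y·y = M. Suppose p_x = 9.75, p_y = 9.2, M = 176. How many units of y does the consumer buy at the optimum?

y* = 9.3859

Let x' = x−6, y' = y−6. MRS = y'/x' = p_x/p_y.
After buying the subsistence bundle (6, 6), a share 0.5 of the remaining income goes to x: x* = 6 + 0.5·(M − 6p_x − 6p_y)/p_x.
Discretionary income = 176 − 6·9.75 − 6·9.2 = 62.3; y* = 6 + 0.5·62.3/9.2 = 9.3859.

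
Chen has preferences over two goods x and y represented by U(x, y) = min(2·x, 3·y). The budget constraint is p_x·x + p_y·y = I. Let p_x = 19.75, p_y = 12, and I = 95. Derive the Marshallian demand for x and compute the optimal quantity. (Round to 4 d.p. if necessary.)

x* = 3.4234

With perfect complements, no substitution: consume in ratio x:y = 3:2.
Budget: p_x·x + p_y·(2/3)·x = I, so (3·p_x + 2·p_y)·x = 3·I.
Demand: x*(p_x,p_y,I) = 3·I/(3·p_x + 2·p_y), y* = 2·I/(3·p_x + 2·p_y).
Here 3·19.75 + 2·12 = 83.25, giving x* = 3.4234.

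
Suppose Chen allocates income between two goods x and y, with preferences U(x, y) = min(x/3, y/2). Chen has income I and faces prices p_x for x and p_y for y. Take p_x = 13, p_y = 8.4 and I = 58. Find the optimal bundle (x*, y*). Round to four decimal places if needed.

With perfect complements, no substitution: consume in ratio x:y = 3:2.
Budget: p_x·x + p_y·(2/3)·x = I, so (3·p_x + 2·p_y)·x = 3·I.
Demand: x*(p_x,p_y,I) = 3·I/(3·p_x + 2·p_y), y* = 2·I/(3·p_x + 2·p_y).
Here 3·13 + 2·8.4 = 55.8, giving x* = 3.1183 and y* = 2.0789.

x* = 3.1183, y* = 2.0789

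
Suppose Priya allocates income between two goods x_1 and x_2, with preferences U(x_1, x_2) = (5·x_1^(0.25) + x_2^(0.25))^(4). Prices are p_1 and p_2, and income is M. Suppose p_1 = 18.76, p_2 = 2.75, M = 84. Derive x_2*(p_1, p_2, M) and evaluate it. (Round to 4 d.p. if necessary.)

x_2* = 5.5456

MU_x_1 ∝ 5·x_1^(-0.75), MU_x_2 ∝ x_2^(-0.75), so MRS = 5·(x_2/x_1)^(0.75) = p_1/p_2.
Hence x_2/x_1 = ((1/5)·p_1/p_2)^(1/(0.75)), i.e. raised to the 4/3 power.
Substitute x_2 = (x_2/x_1)·x_1 into the budget: x_1* = M/(p_1 + p_2·(x_2/x_1)).
Numerically x_2/x_1 = 1.513237, so x_1* = 84/(18.76 + 2.75·1.513237) = 3.6647 and x_2* = 1.513237·3.6647 = 5.5456.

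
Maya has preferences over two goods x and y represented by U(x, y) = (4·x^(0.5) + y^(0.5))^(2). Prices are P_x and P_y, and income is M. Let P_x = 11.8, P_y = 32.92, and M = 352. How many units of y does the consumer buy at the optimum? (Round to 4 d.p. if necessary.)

With the ratio pinned down, the budget gives x* = M/(P_x + P_y·(y/x)) and y* = (y/x)·x*.
Numerically y/x = 0.00803, so x* = 352/(11.8 + 32.92·0.00803) = 29.1769 and y* = 0.00803·29.1769 = 0.2343.

y* = 0.2343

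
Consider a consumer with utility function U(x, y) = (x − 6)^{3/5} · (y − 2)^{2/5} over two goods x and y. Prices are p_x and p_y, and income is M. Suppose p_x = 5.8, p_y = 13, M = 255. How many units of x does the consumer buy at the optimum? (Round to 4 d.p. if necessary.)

x* = 26.0897

Let x' = x−6, y' = y−2. MRS = (3/2)·y'/x' = p_x/p_y.
Substituting into the budget: x* = 6 + 0.6·(M − 6·p_x − 2·p_y)/p_x, and y* = 2 + 0.4·(…)/p_y.
Discretionary income = 255 − 6·5.8 − 2·13 = 194.2; x* = 6 + 0.6·194.2/5.8 = 26.0897.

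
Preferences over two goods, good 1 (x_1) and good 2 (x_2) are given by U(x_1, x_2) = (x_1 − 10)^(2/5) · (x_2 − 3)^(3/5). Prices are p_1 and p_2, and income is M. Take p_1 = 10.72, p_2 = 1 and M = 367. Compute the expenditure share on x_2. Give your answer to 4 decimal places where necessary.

Substituting into the budget: x_1* = 10 + 0.4·(M − 10·p_1 − 3·p_2)/p_1, and x_2* = 3 + 0.6·(…)/p_2.
Discretionary income = 367 − 10·10.72 − 3·1 = 256.8; x_1* = 10 + 0.4·256.8/10.72 = 19.5821; x_2* = 3 + 0.6·256.8/1 = 157.08.
Expenditure on x_2: 1·157.08 = 157.08; share = 0.428.

share on x_2 = 0.428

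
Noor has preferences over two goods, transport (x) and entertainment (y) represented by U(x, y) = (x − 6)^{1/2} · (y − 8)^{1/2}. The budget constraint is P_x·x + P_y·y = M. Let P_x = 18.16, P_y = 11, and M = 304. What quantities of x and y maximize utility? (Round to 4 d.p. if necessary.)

x* = 8.9471, y* = 12.8655

MRS = (y−8)/(x−6). Tangency with P_x/P_y gives y−8 = (P_x/P_y)·(x−6).
Substituting into the budget: x* = 6 + 0.5·(M − 6·P_x − 8·P_y)/P_x, and y* = 8 + 0.5·(…)/P_y.
Discretionary income = 304 − 6·18.16 − 8·11 = 107.04; x* = 6 + 0.5·107.04/18.16 = 8.9471; y* = 8 + 0.5·107.04/11 = 12.8655.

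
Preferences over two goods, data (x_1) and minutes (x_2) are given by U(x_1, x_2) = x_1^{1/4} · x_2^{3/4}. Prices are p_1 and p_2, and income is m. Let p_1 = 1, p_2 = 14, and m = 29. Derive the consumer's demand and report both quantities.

x_1* = 7.25, x_2* = 1.5536

Tangency: MRS = (1/3)·x_2/x_1 = p_1/p_2.
So 0.25·p_2·x_2 = 0.75·p_1·x_1; combined with the budget, a share 0.25 of income goes to x_1.
Demand: x_1*(p_1,p_2,m) = 0.25·m/p_1 and x_2* = 0.75·m/p_2.
At p_1=1, p_2=14, m=29: x_1* = 0.25·29/1 = 7.25, x_2* = 1.5536.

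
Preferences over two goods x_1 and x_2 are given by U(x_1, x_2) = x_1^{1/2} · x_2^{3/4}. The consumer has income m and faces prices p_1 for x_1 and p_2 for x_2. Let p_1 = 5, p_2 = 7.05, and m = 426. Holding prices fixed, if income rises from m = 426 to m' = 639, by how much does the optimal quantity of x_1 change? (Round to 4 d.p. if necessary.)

MU_x_1/MU_x_2 = (0.5·x_2)/(0.75·x_1); tangency sets this equal to p_1/p_2.
Rearranging, p_2·x_2 = (3/2)·p_1·x_1. Substituting into the budget gives p_1·x_1·(1 + (3/2)) = m.
Demand: x_1*(p_1,p_2,m) = 0.4·m/p_1 and x_2* = 0.6·m/p_2.
At p_1=5, p_2=7.05, m=426: x_1* = 0.4·426/5 = 34.08.
At m' = 639: x_1* = 51.12. Change: 51.12 − 34.08 = 17.04.

Δx_1* = 17.04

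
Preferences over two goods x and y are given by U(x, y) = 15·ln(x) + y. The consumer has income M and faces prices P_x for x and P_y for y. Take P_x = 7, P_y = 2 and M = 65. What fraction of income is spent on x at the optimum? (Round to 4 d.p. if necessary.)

At the given prices: x* = 15·2/7 = 4.2857, and y* = 17.5.
Expenditure on x: 7·4.2857 = 30; share = 0.4615.

share on x = 0.4615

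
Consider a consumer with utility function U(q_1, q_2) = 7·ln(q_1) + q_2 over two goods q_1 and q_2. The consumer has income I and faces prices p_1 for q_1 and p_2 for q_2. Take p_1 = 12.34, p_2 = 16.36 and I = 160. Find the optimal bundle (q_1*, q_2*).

q_1* = 9.2804, q_2* = 2.78

MU_q_1 = 7/q_1, MU_q_2 = 1. Tangency: 7/q_1 = p_1/p_2.
So q_1*(p_1,p_2) = 7·p_2/p_1, independent of income; and q_2* = (I − 7·p_2)/p_2.
At the given prices: q_1* = 7·16.36/12.34 = 9.2804, and q_2* = 2.78.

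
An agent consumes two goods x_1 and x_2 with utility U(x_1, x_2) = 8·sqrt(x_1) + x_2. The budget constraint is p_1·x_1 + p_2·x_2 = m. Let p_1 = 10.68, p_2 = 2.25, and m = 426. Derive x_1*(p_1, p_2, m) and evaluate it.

x_1* = 0.7101

MU_x_1 = 4/√x_1, MU_x_2 = 1. Tangency: 4/√x_1 = p_1/p_2.
Solve: √x_1 = 4·p_2/p_1, so x_1*(p_1,p_2) = (4·p_2/p_1)², and x_2* = (m − p_1·x_1*)/p_2.
Plugging in: x_1* = (4·2.25/10.68)² = 0.7101.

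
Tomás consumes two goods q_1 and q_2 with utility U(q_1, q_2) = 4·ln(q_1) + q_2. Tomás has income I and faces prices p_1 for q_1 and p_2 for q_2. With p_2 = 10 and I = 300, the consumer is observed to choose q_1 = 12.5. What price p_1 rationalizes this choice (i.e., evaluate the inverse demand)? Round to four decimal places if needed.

MU_q_1 = 4/q_1, MU_q_2 = 1. Tangency: 4/q_1 = p_1/p_2.
So q_1*(p_1,p_2) = 4·p_2/p_1, independent of income; and q_2* = (I − 4·p_2)/p_2.
Set q_1* = 12.5 in the demand function and solve for p_1: p_1 = 3.2.

p_1 = 3.2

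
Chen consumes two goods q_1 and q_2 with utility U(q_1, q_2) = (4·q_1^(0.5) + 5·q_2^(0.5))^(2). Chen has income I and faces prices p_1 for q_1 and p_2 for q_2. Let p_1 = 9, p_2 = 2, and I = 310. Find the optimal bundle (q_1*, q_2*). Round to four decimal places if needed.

MU_q_1 ∝ 4·q_1^(-0.5), MU_q_2 ∝ 5·q_2^(-0.5), so MRS = (4/5)·(q_2/q_1)^(0.5) = p_1/p_2.
Hence q_2/q_1 = ((5/4)·p_1/p_2)^(1/(0.5)), i.e. raised to the 2 power.
With the ratio pinned down, the budget gives q_1* = I/(p_1 + p_2·(q_2/q_1)) and q_2* = (q_2/q_1)·q_1*.
Numerically q_2/q_1 = 31.640625, so q_1* = 310/(9 + 2·31.640625) = 4.2888 and q_2* = 31.640625·4.2888 = 135.7004.

q_1* = 4.2888, q_2* = 135.7004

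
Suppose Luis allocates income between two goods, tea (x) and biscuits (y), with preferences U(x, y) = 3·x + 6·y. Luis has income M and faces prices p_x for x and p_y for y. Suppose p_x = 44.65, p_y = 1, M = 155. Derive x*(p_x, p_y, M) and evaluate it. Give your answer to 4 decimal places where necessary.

x* = 0

Linear utility — the consumer picks whichever good has higher MU/price: 3/44.65 = 0.0672 vs 6/1 = 6.
y gives more utility per dollar, so spend all income on y: y* = M/p_y, x* = 0.
Numerically: x* = 0, y* = 155.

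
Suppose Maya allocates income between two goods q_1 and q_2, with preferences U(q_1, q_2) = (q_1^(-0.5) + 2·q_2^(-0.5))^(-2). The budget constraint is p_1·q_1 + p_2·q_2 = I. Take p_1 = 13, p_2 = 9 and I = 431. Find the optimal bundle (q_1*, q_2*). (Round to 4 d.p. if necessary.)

q_1* = 13.7895, q_2* = 27.9707

Numerically q_2/q_1 = 2.028401, so q_1* = 431/(13 + 9·2.028401) = 13.7895 and q_2* = 2.028401·13.7895 = 27.9707.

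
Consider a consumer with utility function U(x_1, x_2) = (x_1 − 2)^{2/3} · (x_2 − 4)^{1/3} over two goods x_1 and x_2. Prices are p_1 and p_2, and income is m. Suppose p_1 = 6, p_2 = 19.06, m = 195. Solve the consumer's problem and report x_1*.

MRS = 2·(x_2−4)/(x_1−2). Tangency with p_1/p_2 gives x_2−4 = (1/2)·(p_1/p_2)·(x_1−2).
After buying the subsistence bundle (2, 4), a share 2/3 of the remaining income goes to x_1: x_1* = 2 + 2/3·(m − 2p_1 − 4p_2)/p_1.
Discretionary income = 195 − 2·6 − 4·19.06 = 106.76; x_1* = 2 + 2/3·106.76/6 = 13.8622.

x_1* = 13.8622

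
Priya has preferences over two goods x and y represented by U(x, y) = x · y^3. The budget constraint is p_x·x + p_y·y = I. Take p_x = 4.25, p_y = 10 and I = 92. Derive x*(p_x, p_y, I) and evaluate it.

x* = 5.4118

The MRS is (1/3)·y/x. Set MRS = p_x/p_y.
So p_y·y = 3·p_x·x; combined with the budget, a share 0.25 of income goes to x.
Demand: x*(p_x,p_y,I) = 0.25·I/p_x and y* = 0.75·I/p_y.
At p_x=4.25, p_y=10, I=92: x* = 0.25·92/4.25 = 5.4118.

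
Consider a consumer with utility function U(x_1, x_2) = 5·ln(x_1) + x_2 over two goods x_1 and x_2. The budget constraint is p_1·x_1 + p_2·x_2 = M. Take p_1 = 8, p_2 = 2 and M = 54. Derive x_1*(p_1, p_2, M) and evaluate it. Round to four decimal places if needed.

Set MRS = p_1/p_2: (5/x_1)/1 = p_1/p_2.
So x_1*(p_1,p_2) = 5·p_2/p_1, independent of income; and x_2* = (M − 5·p_2)/p_2.
At the given prices: x_1* = 5·2/8 = 1.25.

x_1* = 1.25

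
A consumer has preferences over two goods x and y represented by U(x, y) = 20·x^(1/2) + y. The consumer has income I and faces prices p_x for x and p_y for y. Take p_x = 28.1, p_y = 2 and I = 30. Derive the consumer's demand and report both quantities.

x* = 0.5066, y* = 7.8826

MU_x = 10/√x, MU_y = 1. Tangency: 10/√x = p_x/p_y.
Solve: √x = 10·p_y/p_x, so x*(p_x,p_y) = (10·p_y/p_x)², and y* = (I − p_x·x*)/p_y.
Plugging in: x* = (10·2/28.1)² = 0.5066, y* = 7.8826.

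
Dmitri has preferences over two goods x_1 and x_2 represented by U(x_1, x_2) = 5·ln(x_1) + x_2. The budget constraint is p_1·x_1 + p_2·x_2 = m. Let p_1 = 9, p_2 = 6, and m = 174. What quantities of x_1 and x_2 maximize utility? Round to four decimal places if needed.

Set MRS = p_1/p_2: (5/x_1)/1 = p_1/p_2.
So x_1*(p_1,p_2) = 5·p_2/p_1, independent of income; and x_2* = (m − 5·p_2)/p_2.
At the given prices: x_1* = 5·6/9 = 3.3333, and x_2* = 24.

x_1* = 3.3333, x_2* = 24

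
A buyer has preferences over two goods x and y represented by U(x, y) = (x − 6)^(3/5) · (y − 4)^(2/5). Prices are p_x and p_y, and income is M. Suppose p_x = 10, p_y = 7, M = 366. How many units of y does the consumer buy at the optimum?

y* = 19.8857

Let x' = x−6, y' = y−4. MRS = (3/2)·y'/x' = p_x/p_y.
Substituting into the budget: x* = 6 + 0.6·(M − 6·p_x − 4·p_y)/p_x, and y* = 4 + 0.4·(…)/p_y.
Discretionary income = 366 − 6·10 − 4·7 = 278; y* = 4 + 0.4·278/7 = 19.8857.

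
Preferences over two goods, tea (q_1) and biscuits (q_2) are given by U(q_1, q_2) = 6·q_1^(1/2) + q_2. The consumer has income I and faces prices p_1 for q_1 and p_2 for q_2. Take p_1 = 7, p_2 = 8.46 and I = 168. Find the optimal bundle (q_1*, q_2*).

MU_q_1 = 3/√q_1, MU_q_2 = 1. Tangency: 3/√q_1 = p_1/p_2.
Thus q_1* = (3·p_2/p_1)² — independent of I — with the rest of income spent on q_2.
Plugging in: q_1* = (3·8.46/7)² = 13.1458, q_2* = 8.981.

q_1* = 13.1458, q_2* = 8.981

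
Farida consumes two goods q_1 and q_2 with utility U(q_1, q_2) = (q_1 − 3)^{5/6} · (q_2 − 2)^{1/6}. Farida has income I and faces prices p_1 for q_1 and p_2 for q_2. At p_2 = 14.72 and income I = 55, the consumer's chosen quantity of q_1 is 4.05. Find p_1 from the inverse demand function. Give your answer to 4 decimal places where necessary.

Let q_1' = q_1−3, q_2' = q_2−2. MRS = 5·q_2'/q_1' = p_1/p_2.
After buying the subsistence bundle (3, 2), a share 5/6 of the remaining income goes to q_1: q_1* = 3 + 5/6·(I − 3p_1 − 2p_2)/p_1.
Set q_1* = 4.05 in the demand function and solve for p_1: p_1 = 6.

p_1 = 6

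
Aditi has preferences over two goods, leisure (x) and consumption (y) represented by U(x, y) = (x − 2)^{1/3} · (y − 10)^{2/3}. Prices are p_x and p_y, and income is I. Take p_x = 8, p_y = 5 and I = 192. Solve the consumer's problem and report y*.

This is Cobb-Douglas in (x−2, y−10): tangency gives 1/3·p_y·(y−10) = 2/3·p_x·(x−2).
Substituting into the budget: x* = 2 + 1/3·(I − 2·p_x − 10·p_y)/p_x, and y* = 10 + 2/3·(…)/p_y.
Discretionary income = 192 − 2·8 − 10·5 = 126; y* = 10 + 2/3·126/5 = 26.8.

y* = 26.8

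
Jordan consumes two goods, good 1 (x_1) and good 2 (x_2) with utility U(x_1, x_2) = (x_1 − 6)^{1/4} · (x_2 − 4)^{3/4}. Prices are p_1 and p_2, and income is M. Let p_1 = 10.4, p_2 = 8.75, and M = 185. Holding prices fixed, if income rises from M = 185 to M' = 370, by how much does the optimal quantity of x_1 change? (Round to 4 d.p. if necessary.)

MRS = (1/3)·(x_2−4)/(x_1−6). Tangency with p_1/p_2 gives x_2−4 = 3·(p_1/p_2)·(x_1−6).
Substituting into the budget: x_1* = 6 + 0.25·(M − 6·p_1 − 4·p_2)/p_1, and x_2* = 4 + 0.75·(…)/p_2.
Discretionary income = 185 − 6·10.4 − 4·8.75 = 87.6; x_1* = 6 + 0.25·87.6/10.4 = 8.1058.
At M' = 370: x_1* = 12.5529. Change: 12.5529 − 8.1058 = 4.4471.

Δx_1* = 4.4471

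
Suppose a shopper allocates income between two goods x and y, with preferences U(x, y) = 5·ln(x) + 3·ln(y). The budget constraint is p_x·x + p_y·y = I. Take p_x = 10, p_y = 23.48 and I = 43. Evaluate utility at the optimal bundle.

The MRS is (5/3)·y/x. Set MRS = p_x/p_y.
Rearranging, p_y·y = (3/5)·p_x·x. Substituting into the budget gives p_x·x·(1 + (3/5)) = I.
Demand: x*(p_x,p_y,I) = 0.625·I/p_x and y* = 0.375·I/p_y.
At p_x=10, p_y=23.48, I=43: x* = 0.625·43/10 = 2.6875, y* = 0.6868.
Utility at the optimum: U(2.6875, 0.6868) = 3.8157.

V = 3.8157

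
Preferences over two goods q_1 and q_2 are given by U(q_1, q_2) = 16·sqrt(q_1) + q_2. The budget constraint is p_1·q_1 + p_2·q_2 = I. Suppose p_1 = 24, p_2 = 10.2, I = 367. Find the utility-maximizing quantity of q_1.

q_1* = 11.56

Utility is quasi-linear in q_2; the FOC for q_1 is 8/√q_1 = p_1/p_2.
Solve: √q_1 = 8·p_2/p_1, so q_1*(p_1,p_2) = (8·p_2/p_1)², and q_2* = (I − p_1·q_1*)/p_2.
Plugging in: q_1* = (8·10.2/24)² = 11.56.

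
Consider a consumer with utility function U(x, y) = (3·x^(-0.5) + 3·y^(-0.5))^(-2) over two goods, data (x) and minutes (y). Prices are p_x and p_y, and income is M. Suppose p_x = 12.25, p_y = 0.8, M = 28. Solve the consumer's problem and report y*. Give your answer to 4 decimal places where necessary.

MU_x ∝ 3·x^(-1.5), MU_y ∝ 3·y^(-1.5), so MRS = (y/x)^(1.5) = p_x/p_y.
Hence y/x = (p_x/p_y)^(1/(1.5)), i.e. raised to the 2/3 power.
With the ratio pinned down, the budget gives x* = M/(p_x + p_y·(y/x)) and y* = (y/x)·x*.
Numerically y/x = 6.166386, so x* = 28/(12.25 + 0.8·6.166386) = 1.6295 and y* = 6.166386·1.6295 = 10.0482.

y* = 10.0482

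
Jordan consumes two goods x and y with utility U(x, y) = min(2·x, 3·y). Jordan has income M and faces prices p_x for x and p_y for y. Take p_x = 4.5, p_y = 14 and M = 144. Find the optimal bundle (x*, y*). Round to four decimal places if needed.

Here 3·4.5 + 2·14 = 41.5, giving x* = 10.4096 and y* = 6.9398.

x* = 10.4096, y* = 6.9398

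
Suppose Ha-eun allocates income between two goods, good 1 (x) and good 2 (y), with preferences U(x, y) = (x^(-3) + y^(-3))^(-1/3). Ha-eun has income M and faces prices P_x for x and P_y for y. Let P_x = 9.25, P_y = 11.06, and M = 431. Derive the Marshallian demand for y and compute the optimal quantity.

MU_x ∝ x^(-4), MU_y ∝ y^(-4), so MRS = (y/x)^(4) = P_x/P_y.
Solve for the ratio: y/x = [P_x/P_y]^(0.25).
With the ratio pinned down, the budget gives x* = M/(P_x + P_y·(y/x)) and y* = (y/x)·x*.
Numerically y/x = 0.956305, so x* = 431/(9.25 + 11.06·0.956305) = 21.7383 and y* = 0.956305·21.7383 = 20.7885.

y* = 20.7885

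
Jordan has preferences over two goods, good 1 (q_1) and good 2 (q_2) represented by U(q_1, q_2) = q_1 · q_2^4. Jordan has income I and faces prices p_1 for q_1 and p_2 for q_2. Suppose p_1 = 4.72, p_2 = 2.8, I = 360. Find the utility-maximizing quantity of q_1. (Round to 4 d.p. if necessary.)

q_1* = 15.2542

Demand: q_1*(p_1,p_2,I) = 0.2·I/p_1 and q_2* = 0.8·I/p_2.
At p_1=4.72, p_2=2.8, I=360: q_1* = 0.2·360/4.72 = 15.2542.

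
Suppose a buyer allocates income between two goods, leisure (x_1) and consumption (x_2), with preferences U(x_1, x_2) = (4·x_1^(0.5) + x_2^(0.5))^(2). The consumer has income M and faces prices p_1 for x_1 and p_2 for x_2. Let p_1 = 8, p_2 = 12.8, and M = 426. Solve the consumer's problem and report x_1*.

x_1* = 51.2481

Substitute x_2 = (x_2/x_1)·x_1 into the budget: x_1* = M/(p_1 + p_2·(x_2/x_1)).
Numerically x_2/x_1 = 0.024414, so x_1* = 426/(8 + 12.8·0.024414) = 51.2481.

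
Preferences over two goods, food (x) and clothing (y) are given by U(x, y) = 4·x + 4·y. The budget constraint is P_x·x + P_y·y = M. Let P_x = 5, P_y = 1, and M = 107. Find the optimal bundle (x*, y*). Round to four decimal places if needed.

Numerically: x* = 0, y* = 107.

x* = 0, y* = 107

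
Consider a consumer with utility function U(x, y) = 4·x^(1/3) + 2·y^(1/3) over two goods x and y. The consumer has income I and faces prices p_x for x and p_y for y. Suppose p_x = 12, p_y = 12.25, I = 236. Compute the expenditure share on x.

MU_x ∝ 4·x^(-2/3), MU_y ∝ 2·y^(-2/3), so MRS = 2·(y/x)^(2/3) = p_x/p_y.
Hence y/x = ((1/2)·p_x/p_y)^(1/(2/3)), i.e. raised to the 1.5 power.
Substitute y = (y/x)·x into the budget: x* = I/(p_x + p_y·(y/x)).
Numerically y/x = 0.342786, so x* = 236/(12 + 12.25·0.342786) = 14.5687 and y* = 0.342786·14.5687 = 4.9939.
Expenditure on x: 12·14.5687 = 174.8243; share = 0.7408.

share on x = 0.7408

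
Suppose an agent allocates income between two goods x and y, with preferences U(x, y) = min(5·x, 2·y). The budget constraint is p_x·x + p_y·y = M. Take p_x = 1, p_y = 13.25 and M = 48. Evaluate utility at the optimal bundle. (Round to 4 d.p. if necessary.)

V = 7.033

Here 2·1 + 5·13.25 = 68.25, giving x* = 1.4066 and y* = 3.5165.
Utility at the optimum: U(1.4066, 3.5165) = 7.033.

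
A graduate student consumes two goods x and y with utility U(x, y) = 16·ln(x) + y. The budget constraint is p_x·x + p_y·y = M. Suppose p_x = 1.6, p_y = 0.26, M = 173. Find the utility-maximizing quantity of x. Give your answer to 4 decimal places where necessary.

MU_x = 16/x, MU_y = 1. Tangency: 16/x = p_x/p_y.
So x*(p_x,p_y) = 16·p_y/p_x, independent of income; and y* = (M − 16·p_y)/p_y.
At the given prices: x* = 16·0.26/1.6 = 2.6.

x* = 2.6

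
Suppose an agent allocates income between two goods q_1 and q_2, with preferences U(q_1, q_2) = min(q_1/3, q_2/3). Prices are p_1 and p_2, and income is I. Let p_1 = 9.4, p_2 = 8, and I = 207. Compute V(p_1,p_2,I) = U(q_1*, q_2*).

V = 3.9655

Demand: q_1*(p_1,p_2,I) = 3·I/(3·p_1 + 3·p_2), q_2* = 3·I/(3·p_1 + 3·p_2).
Here 3·9.4 + 3·8 = 52.2, giving q_1* = 11.8966 and q_2* = 11.8966.
Utility at the optimum: U(11.8966, 11.8966) = 3.9655.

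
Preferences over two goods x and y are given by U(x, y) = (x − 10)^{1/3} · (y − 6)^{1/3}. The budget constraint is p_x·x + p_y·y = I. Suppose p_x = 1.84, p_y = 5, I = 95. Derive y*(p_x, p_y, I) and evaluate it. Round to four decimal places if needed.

This is Cobb-Douglas in (x−10, y−6): tangency gives 1/3·p_y·(y−6) = 1/3·p_x·(x−10).
Substituting into the budget: x* = 10 + 0.5·(I − 10·p_x − 6·p_y)/p_x, and y* = 6 + 0.5·(…)/p_y.
Discretionary income = 95 − 10·1.84 − 6·5 = 46.6; y* = 6 + 0.5·46.6/5 = 10.66.

y* = 10.66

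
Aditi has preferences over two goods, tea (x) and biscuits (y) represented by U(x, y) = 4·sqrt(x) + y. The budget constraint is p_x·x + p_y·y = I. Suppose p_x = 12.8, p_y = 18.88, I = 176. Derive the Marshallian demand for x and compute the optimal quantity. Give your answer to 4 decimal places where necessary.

Set MRS = p_x/p_y: 2·x^(−1/2) = p_x/p_y.
Solve: √x = 2·p_y/p_x, so x*(p_x,p_y) = (2·p_y/p_x)², and y* = (I − p_x·x*)/p_y.
Plugging in: x* = (2·18.88/12.8)² = 8.7025.

x* = 8.7025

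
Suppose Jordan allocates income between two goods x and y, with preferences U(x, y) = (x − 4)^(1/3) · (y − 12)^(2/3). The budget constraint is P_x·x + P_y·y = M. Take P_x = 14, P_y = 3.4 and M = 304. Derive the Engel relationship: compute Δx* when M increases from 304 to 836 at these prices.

Δx* = 12.6667

Let x' = x−4, y' = y−12. MRS = (1/2)·y'/x' = P_x/P_y.
After buying the subsistence bundle (4, 12), a share 1/3 of the remaining income goes to x: x* = 4 + 1/3·(M − 4P_x − 12P_y)/P_x.
Discretionary income = 304 − 4·14 − 12·3.4 = 207.2; x* = 4 + 1/3·207.2/14 = 8.9333.
At M' = 836: x* = 21.6. Change: 21.6 − 8.9333 = 12.6667.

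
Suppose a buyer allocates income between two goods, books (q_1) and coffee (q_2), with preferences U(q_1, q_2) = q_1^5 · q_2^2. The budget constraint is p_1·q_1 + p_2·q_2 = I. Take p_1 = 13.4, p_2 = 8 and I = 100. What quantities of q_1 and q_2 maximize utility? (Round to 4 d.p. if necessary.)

q_1* = 5.3305, q_2* = 3.5714

MU_q_1/MU_q_2 = (5·q_2)/(2·q_1); tangency sets this equal to p_1/p_2.
So 5·p_2·q_2 = 2·p_1·q_1; combined with the budget, a share 5/7 of income goes to q_1.
Demand: q_1*(p_1,p_2,I) = 5/7·I/p_1 and q_2* = 2/7·I/p_2.
At p_1=13.4, p_2=8, I=100: q_1* = 5/7·100/13.4 = 5.3305, q_2* = 3.5714.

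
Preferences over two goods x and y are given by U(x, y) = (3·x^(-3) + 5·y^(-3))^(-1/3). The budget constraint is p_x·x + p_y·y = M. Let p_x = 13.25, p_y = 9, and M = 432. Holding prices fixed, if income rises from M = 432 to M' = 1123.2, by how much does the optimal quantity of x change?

Δx* = 28.196

MU_x ∝ 3·x^(-4), MU_y ∝ 5·y^(-4), so MRS = (3/5)·(y/x)^(4) = p_x/p_y.
Solve for the ratio: y/x = [(5/3)·p_x/p_y]^(0.25).
Substitute y = (y/x)·x into the budget: x* = M/(p_x + p_y·(y/x)).
Numerically y/x = 1.251571, so x* = 432/(13.25 + 9·1.251571) = 17.6225.
At M' = 1123.2: x* = 45.8185. Change: 45.8185 − 17.6225 = 28.196.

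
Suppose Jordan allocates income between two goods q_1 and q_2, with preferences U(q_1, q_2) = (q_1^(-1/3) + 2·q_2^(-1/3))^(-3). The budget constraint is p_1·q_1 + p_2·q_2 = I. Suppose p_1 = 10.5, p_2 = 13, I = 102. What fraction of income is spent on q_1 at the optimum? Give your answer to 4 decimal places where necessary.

MU_q_1 ∝ q_1^(-4/3), MU_q_2 ∝ 2·q_2^(-4/3), so MRS = (1/2)·(q_2/q_1)^(4/3) = p_1/p_2.
Solve for the ratio: q_2/q_1 = [2·p_1/p_2]^(0.75).
Substitute q_2 = (q_2/q_1)·q_1 into the budget: q_1* = I/(p_1 + p_2·(q_2/q_1)).
Numerically q_2/q_1 = 1.432871, so q_1* = 102/(10.5 + 13·1.432871) = 3.5019 and q_2* = 1.432871·3.5019 = 5.0177.
Expenditure on q_1: 10.5·3.5019 = 36.7696; share = 0.3605.

share on q_1 = 0.3605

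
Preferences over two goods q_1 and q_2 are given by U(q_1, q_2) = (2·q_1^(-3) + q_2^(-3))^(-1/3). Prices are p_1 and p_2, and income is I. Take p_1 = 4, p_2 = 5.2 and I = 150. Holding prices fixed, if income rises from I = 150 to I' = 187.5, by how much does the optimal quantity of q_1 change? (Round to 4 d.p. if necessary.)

Δq_1* = 4.6325

MU_q_1 ∝ 2·q_1^(-4), MU_q_2 ∝ q_2^(-4), so MRS = 2·(q_2/q_1)^(4) = p_1/p_2.
Hence q_2/q_1 = ((1/2)·p_1/p_2)^(1/(4)), i.e. raised to the 0.25 power.
With the ratio pinned down, the budget gives q_1* = I/(p_1 + p_2·(q_2/q_1)) and q_2* = (q_2/q_1)·q_1*.
Numerically q_2/q_1 = 0.787511, so q_1* = 150/(4 + 5.2·0.787511) = 18.5298.
At I' = 187.5: q_1* = 23.1623. Change: 23.1623 − 18.5298 = 4.6325.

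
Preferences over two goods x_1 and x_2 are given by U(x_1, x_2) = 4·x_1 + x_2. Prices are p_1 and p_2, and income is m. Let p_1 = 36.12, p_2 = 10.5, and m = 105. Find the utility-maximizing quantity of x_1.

x_1* = 2.907

Perfect substitutes: compare marginal utility per dollar. 4/p_1 vs 1/p_2 → 0.1107 vs 0.0952.
x_1 gives more utility per dollar, so spend all income on x_1: x_1* = m/p_1, x_2* = 0.
Numerically: x_1* = 2.907, x_2* = 0.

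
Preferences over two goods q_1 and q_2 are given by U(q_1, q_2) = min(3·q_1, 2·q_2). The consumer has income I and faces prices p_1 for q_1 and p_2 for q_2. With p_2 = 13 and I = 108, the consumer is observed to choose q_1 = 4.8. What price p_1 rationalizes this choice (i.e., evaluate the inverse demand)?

With perfect complements, no substitution: consume in ratio q_1:q_2 = 2:3.
Budget: p_1·q_1 + p_2·(3/2)·q_1 = I, so (2·p_1 + 3·p_2)·q_1 = 2·I.
Demand: q_1*(p_1,p_2,I) = 2·I/(2·p_1 + 3·p_2), q_2* = 3·I/(2·p_1 + 3·p_2).
Set q_1* = 4.8 in the demand function and solve for p_1: p_1 = 3.

p_1 = 3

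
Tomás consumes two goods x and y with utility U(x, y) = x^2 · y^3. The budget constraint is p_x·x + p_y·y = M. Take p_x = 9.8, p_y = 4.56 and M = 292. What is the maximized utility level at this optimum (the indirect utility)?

The MRS is (2/3)·y/x. Set MRS = p_x/p_y.
Rearranging, p_y·y = (3/2)·p_x·x. Substituting into the budget gives p_x·x·(1 + (3/2)) = M.
Demand: x*(p_x,p_y,M) = 0.4·M/p_x and y* = 0.6·M/p_y.
At p_x=9.8, p_y=4.56, M=292: x* = 0.4·292/9.8 = 11.9184, y* = 38.4211.
Utility at the optimum: U(11.9184, 38.4211) = 8056405.396.

V = 8056405.396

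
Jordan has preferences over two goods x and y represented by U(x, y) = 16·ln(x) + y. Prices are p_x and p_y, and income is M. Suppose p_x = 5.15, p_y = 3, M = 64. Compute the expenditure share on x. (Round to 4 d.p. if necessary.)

share on x = 0.75

MU_x = 16/x, MU_y = 1. Tangency: 16/x = p_x/p_y.
So x*(p_x,p_y) = 16·p_y/p_x, independent of income; and y* = (M − 16·p_y)/p_y.
At the given prices: x* = 16·3/5.15 = 9.3204, and y* = 5.3333.
Expenditure on x: 5.15·9.3204 = 48; share = 0.75.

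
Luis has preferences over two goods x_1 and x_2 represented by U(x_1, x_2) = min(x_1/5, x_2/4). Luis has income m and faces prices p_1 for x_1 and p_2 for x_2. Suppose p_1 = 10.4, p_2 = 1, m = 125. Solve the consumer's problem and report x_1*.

Leontief preferences: the optimum is at the kink where x_1/5 = x_2/4, i.e. x_2 = (4/5)·x_1.
Budget: p_1·x_1 + p_2·(4/5)·x_1 = m, so (5·p_1 + 4·p_2)·x_1 = 5·m.
Demand: x_1*(p_1,p_2,m) = 5·m/(5·p_1 + 4·p_2), x_2* = 4·m/(5·p_1 + 4·p_2).
Here 5·10.4 + 4·1 = 56, giving x_1* = 11.1607.

x_1* = 11.1607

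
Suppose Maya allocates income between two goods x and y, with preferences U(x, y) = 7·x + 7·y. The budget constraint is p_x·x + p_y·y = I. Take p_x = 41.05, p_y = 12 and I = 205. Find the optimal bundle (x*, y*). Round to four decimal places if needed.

Perfect substitutes: compare marginal utility per dollar. 7/p_x vs 7/p_y → 0.1705 vs 0.5833.
y gives more utility per dollar, so spend all income on y: y* = I/p_y, x* = 0.
Numerically: x* = 0, y* = 17.0833.

x* = 0, y* = 17.0833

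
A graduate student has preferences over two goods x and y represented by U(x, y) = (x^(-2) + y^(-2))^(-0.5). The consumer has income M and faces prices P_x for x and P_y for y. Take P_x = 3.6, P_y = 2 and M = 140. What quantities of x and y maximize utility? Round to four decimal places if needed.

MU_x ∝ x^(-3), MU_y ∝ y^(-3), so MRS = (y/x)^(3) = P_x/P_y.
Hence y/x = (P_x/P_y)^(1/(3)), i.e. raised to the 1/3 power.
With the ratio pinned down, the budget gives x* = M/(P_x + P_y·(y/x)) and y* = (y/x)·x*.
Numerically y/x = 1.21644, so x* = 140/(3.6 + 2·1.21644) = 23.2062 and y* = 1.21644·23.2062 = 28.2289.

x* = 23.2062, y* = 28.2289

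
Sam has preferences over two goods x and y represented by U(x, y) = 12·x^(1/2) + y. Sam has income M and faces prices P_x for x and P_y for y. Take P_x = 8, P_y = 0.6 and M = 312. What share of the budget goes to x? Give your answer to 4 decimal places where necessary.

share on x = 0.0052

Thus x* = (6·P_y/P_x)² — independent of M — with the rest of income spent on y.
Plugging in: x* = (6·0.6/8)² = 0.2025, y* = 517.3.
Expenditure on x: 8·0.2025 = 1.62; share = 0.0052.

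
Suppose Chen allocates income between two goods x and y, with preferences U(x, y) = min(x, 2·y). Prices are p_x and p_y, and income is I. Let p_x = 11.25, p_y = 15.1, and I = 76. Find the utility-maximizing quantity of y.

y* = 2.0213

Leontief preferences: the optimum is at the kink where x/2 = y/1, i.e. y = (1/2)·x.
Budget: p_x·x + p_y·(1/2)·x = I, so (2·p_x + p_y)·x = 2·I.
Demand: x*(p_x,p_y,I) = 2·I/(2·p_x + p_y), y* = I/(2·p_x + p_y).
Here 2·11.25 + 15.1 = 37.6, giving y* = 2.0213.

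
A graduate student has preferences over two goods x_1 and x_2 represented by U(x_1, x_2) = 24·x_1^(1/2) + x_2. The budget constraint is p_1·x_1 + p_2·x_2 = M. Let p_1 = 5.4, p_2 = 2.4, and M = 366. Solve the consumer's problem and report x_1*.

x_1* = 28.4444

Utility is quasi-linear in x_2; the FOC for x_1 is 12/√x_1 = p_1/p_2.
Solve: √x_1 = 12·p_2/p_1, so x_1*(p_1,p_2) = (12·p_2/p_1)², and x_2* = (M − p_1·x_1*)/p_2.
Plugging in: x_1* = (12·2.4/5.4)² = 28.4444.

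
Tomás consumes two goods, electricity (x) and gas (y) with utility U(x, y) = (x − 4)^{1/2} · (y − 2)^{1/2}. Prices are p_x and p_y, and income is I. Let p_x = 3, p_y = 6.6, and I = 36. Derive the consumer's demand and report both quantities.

x* = 5.8, y* = 2.8182

Let x' = x−4, y' = y−2. MRS = y'/x' = p_x/p_y.
Substituting into the budget: x* = 4 + 0.5·(I − 4·p_x − 2·p_y)/p_x, and y* = 2 + 0.5·(…)/p_y.
Discretionary income = 36 − 4·3 − 2·6.6 = 10.8; x* = 4 + 0.5·10.8/3 = 5.8; y* = 2 + 0.5·10.8/6.6 = 2.8182.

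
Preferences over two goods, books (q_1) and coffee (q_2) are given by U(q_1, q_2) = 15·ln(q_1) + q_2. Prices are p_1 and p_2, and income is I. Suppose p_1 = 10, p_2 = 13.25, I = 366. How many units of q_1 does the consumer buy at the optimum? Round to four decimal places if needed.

Set MRS = p_1/p_2: (15/q_1)/1 = p_1/p_2.
So q_1*(p_1,p_2) = 15·p_2/p_1, independent of income; and q_2* = (I − 15·p_2)/p_2.
At the given prices: q_1* = 15·13.25/10 = 19.875.

q_1* = 19.875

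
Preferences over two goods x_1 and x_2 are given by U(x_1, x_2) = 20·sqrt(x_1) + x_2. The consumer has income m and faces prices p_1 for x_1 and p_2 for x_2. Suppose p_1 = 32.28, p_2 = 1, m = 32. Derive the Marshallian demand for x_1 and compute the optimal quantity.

x_1* = 0.096

Solve: √x_1 = 10·p_2/p_1, so x_1*(p_1,p_2) = (10·p_2/p_1)², and x_2* = (m − p_1·x_1*)/p_2.
Plugging in: x_1* = (10·1/32.28)² = 0.096.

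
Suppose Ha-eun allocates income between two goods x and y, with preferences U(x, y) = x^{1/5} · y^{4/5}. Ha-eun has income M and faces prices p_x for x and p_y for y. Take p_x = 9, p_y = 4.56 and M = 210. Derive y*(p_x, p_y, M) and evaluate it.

y* = 36.8421

Tangency: MRS = (1/4)·y/x = p_x/p_y.
So 0.2·p_y·y = 0.8·p_x·x; combined with the budget, a share 0.2 of income goes to x.
Demand: x*(p_x,p_y,M) = 0.2·M/p_x and y* = 0.8·M/p_y.
At p_x=9, p_y=4.56, M=210: y* = 0.8·210/4.56 = 36.8421.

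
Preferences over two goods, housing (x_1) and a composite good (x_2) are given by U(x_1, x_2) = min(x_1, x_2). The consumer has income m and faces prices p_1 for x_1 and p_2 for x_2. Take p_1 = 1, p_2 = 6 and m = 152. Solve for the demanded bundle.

x_1* = 21.7143, x_2* = 21.7143

Leontief preferences: the optimum is at the kink where x_1/1 = x_2/1, i.e. x_2 = x_1.
Budget: p_1·x_1 + p_2·x_1 = m, so (p_1 + p_2)·x_1 = m.
Demand: x_1*(p_1,p_2,m) = m/(p_1 + p_2), x_2* = m/(p_1 + p_2).
Here 1 + 6 = 7, giving x_1* = 21.7143 and x_2* = 21.7143.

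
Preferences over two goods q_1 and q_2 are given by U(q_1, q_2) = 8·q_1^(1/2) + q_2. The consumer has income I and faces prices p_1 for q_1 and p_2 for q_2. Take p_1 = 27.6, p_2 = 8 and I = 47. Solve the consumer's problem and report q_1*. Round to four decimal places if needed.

Utility is quasi-linear in q_2; the FOC for q_1 is 4/√q_1 = p_1/p_2.
Thus q_1* = (4·p_2/p_1)² — independent of I — with the rest of income spent on q_2.
Plugging in: q_1* = (4·8/27.6)² = 1.3443.

q_1* = 1.3443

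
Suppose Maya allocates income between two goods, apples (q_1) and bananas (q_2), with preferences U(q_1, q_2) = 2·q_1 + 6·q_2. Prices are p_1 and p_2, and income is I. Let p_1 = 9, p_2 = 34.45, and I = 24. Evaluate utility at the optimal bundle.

V = 5.3333

Linear utility — the consumer picks whichever good has higher MU/price: 2/9 = 0.2222 vs 6/34.45 = 0.1742.
q_1 gives more utility per dollar, so spend all income on q_1: q_1* = I/p_1, q_2* = 0.
Numerically: q_1* = 2.6667, q_2* = 0.
Utility at the optimum: U(2.6667, 0) = 5.3333.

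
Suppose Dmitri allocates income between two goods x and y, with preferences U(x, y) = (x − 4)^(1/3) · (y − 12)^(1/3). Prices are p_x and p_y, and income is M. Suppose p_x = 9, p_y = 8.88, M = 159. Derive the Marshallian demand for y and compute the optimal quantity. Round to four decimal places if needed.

Discretionary income = 159 − 4·9 − 12·8.88 = 16.44; y* = 12 + 0.5·16.44/8.88 = 12.9257.

y* = 12.9257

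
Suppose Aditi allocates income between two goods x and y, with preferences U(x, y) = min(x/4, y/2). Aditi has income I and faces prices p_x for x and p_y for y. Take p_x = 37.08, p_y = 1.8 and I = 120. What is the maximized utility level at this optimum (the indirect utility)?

V = 0.7899

Demand: x*(p_x,p_y,I) = 4·I/(4·p_x + 2·p_y), y* = 2·I/(4·p_x + 2·p_y).
Here 4·37.08 + 2·1.8 = 151.92, giving x* = 3.1596 and y* = 1.5798.
Utility at the optimum: U(3.1596, 1.5798) = 0.7899.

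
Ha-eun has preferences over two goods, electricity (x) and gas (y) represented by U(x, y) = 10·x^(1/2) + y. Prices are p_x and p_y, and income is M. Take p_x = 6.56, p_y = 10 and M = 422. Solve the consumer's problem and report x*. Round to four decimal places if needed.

Plugging in: x* = (5·10/6.56)² = 58.0941.

x* = 58.0941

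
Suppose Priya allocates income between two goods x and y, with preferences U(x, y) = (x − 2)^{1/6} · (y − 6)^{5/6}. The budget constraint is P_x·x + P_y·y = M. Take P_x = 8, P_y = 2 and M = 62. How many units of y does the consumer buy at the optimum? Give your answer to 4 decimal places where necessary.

Let x' = x−2, y' = y−6. MRS = (1/5)·y'/x' = P_x/P_y.
After buying the subsistence bundle (2, 6), a share 1/6 of the remaining income goes to x: x* = 2 + 1/6·(M − 2P_x − 6P_y)/P_x.
Discretionary income = 62 − 2·8 − 6·2 = 34; y* = 6 + 5/6·34/2 = 20.1667.

y* = 20.1667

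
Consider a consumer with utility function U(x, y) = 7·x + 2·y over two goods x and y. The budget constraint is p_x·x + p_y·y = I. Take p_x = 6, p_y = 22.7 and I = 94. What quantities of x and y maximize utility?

Linear utility — the consumer picks whichever good has higher MU/price: 7/6 = 1.1667 vs 2/22.7 = 0.0881.
x gives more utility per dollar, so spend all income on x: x* = I/p_x, y* = 0.
Numerically: x* = 15.6667, y* = 0.

x* = 15.6667, y* = 0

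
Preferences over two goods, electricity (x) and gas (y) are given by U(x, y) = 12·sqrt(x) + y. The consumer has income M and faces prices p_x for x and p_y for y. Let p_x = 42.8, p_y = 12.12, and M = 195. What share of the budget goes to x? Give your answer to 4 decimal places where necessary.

Set MRS = p_x/p_y: 6·x^(−1/2) = p_x/p_y.
Solve: √x = 6·p_y/p_x, so x*(p_x,p_y) = (6·p_y/p_x)², and y* = (M − p_x·x*)/p_y.
Plugging in: x* = (6·12.12/42.8)² = 2.8868, y* = 5.8947.
Expenditure on x: 42.8·2.8868 = 123.556; share = 0.6336.

share on x = 0.6336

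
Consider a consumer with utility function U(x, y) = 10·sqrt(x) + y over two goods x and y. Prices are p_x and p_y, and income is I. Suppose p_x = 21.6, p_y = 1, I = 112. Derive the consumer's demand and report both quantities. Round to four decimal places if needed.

x* = 0.0536, y* = 110.8426

Set MRS = p_x/p_y: 5·x^(−1/2) = p_x/p_y.
Thus x* = (5·p_y/p_x)² — independent of I — with the rest of income spent on y.
Plugging in: x* = (5·1/21.6)² = 0.0536, y* = 110.8426.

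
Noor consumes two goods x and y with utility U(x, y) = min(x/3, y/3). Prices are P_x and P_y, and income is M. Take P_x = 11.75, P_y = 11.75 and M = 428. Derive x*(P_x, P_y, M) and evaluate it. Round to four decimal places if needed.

x* = 18.2128

Leontief preferences: the optimum is at the kink where x/3 = y/3, i.e. y = x.
Budget: P_x·x + P_y·x = M, so (3·P_x + 3·P_y)·x = 3·M.
Demand: x*(P_x,P_y,M) = 3·M/(3·P_x + 3·P_y), y* = 3·M/(3·P_x + 3·P_y).
Here 3·11.75 + 3·11.75 = 70.5, giving x* = 18.2128.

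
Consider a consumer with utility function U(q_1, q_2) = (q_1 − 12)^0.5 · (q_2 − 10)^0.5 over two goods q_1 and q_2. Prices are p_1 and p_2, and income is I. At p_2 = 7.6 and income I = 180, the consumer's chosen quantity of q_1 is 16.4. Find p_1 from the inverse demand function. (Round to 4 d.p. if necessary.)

p_1 = 5

Let q_1' = q_1−12, q_2' = q_2−10. MRS = q_2'/q_1' = p_1/p_2.
Substituting into the budget: q_1* = 12 + 0.5·(I − 12·p_1 − 10·p_2)/p_1, and q_2* = 10 + 0.5·(…)/p_2.
Set q_1* = 16.4 in the demand function and solve for p_1: p_1 = 5.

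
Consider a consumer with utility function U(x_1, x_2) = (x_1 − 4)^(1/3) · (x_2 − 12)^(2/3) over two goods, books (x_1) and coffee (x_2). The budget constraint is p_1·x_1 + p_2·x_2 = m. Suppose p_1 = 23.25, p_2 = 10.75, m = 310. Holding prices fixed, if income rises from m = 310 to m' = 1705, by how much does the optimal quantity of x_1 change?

Let x_1' = x_1−4, x_2' = x_2−12. MRS = (1/2)·x_2'/x_1' = p_1/p_2.
After buying the subsistence bundle (4, 12), a share 1/3 of the remaining income goes to x_1: x_1* = 4 + 1/3·(m − 4p_1 − 12p_2)/p_1.
Discretionary income = 310 − 4·23.25 − 12·10.75 = 88; x_1* = 4 + 1/3·88/23.25 = 5.2616.
At m' = 1705: x_1* = 25.2616. Change: 25.2616 − 5.2616 = 20.

Δx_1* = 20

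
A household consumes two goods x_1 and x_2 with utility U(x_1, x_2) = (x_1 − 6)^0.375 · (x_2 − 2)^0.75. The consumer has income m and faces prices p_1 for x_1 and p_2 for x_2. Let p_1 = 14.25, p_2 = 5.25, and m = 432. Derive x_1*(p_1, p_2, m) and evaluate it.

Let x_1' = x_1−6, x_2' = x_2−2. MRS = (1/2)·x_2'/x_1' = p_1/p_2.
After buying the subsistence bundle (6, 2), a share 1/3 of the remaining income goes to x_1: x_1* = 6 + 1/3·(m − 6p_1 − 2p_2)/p_1.
Discretionary income = 432 − 6·14.25 − 2·5.25 = 336; x_1* = 6 + 1/3·336/14.25 = 13.8596.

x_1* = 13.8596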